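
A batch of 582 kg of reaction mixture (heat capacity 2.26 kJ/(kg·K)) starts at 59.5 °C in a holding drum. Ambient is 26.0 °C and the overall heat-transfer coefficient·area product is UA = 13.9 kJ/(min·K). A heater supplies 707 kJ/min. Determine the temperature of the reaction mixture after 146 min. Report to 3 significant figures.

73.2 °C

M c_p dT/dt = −UA(T − T_amb) + Q̇.
dT/dt = (T_ss − T)/τ with T_ss = T_amb + Q̇/UA = 26.0 + 707/13.9 = 76.863 °C, τ = M c_p/UA = 582·2.26/13.9 = 94.627 min.
Solution: T(t) = T_ss + (T₀ − T_ss) e^(−t/τ).
T(146) = 76.863 + (-17.363)·0.21376 = 73.152 °C.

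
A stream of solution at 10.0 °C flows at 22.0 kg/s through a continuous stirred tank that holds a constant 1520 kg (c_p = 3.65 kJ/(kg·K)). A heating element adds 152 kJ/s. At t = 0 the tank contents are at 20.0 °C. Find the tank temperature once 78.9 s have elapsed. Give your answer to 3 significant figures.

14.5 °C

M c_p dT/dt = ṁ c_p (T_in − T) + Q̇.
Rearrange: dT/dt = (T_ss − T)/τ with τ = M/ṁ = 69.091 s and T_ss = T_in + Q̇/(ṁ c_p) = 11.893 °C.
Integrating: T(t) = T_ss + (T₀ − T_ss) e^(−t/τ).
T(78.9) = 11.893 + (8.1071)·e^(−78.9/69.091) = 11.893 + (8.1071)·0.31919 = 14.481 °C.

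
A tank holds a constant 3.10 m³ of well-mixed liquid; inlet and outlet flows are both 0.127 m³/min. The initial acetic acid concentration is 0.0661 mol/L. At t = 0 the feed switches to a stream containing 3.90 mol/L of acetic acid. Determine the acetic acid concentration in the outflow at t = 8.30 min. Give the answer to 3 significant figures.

1.17 mol/L

Accumulation = in − out for the solute gives V dC/dt = Q(C_in − C).
So dC/dt = (C_in − C)/τ with τ = V/Q = 3.10/0.127 = 24.409 min.
Solution: C(t) = C_in + (C₀ − C_in) e^(−t/τ).
C(8.30) = 3.90 + (0.0661 − 3.90)·e^(−8.30/24.409) = 3.90 + (-3.8339)·0.71175 = 1.1712 mol/L.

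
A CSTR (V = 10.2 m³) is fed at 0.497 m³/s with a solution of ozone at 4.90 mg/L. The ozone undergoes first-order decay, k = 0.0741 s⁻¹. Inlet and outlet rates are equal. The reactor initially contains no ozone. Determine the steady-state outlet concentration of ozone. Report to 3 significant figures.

V dC/dt = Q(C_in − C) − k V C.
At steady state: 0 = Q C_in − (Q + kV) C_ss, so C_ss = Q C_in/(Q + kV).
C_ss = 0.497·4.90/(0.497 + 0.0741·10.2) = 2.4353/1.2528 = 1.9439 mg/L.

1.94 mg/L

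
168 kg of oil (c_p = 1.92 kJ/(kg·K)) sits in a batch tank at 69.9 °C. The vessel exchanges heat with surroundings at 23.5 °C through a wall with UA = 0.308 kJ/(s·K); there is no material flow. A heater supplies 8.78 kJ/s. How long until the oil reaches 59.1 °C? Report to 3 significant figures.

Heat balance on the well-mixed liquid: M c_p dT/dt = −UA(T − T_amb) + Q̇.
τ = M c_p/UA = 1047.3 s; T_ss = T_amb + Q̇/UA = 23.5 + 8.78/0.308 = 52.006 °C.
T(t) = T_ss + (T₀ − T_ss)e^(−t/τ); set T = 59.1:
t = −τ ln[(T − T_ss)/(T₀ − T_ss)] = −1047.3 · ln(0.39643) = 969.00 s.

969 s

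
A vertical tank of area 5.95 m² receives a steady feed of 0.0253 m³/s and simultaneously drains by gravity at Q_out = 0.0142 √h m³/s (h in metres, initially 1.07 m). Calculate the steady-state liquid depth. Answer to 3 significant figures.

3.17 m

Level balance: A dh/dt = 0.0253 − 0.0142 √h. Setting dh/dt = 0:
Q_in = 0.0142 √h_ss ⇒ √h_ss = 0.0253/0.0142 = 1.7817.
h_ss = 1.7817² = 3.1744 m. (Since h₀ = 1.07 m < h_ss, the level will rise toward this value.)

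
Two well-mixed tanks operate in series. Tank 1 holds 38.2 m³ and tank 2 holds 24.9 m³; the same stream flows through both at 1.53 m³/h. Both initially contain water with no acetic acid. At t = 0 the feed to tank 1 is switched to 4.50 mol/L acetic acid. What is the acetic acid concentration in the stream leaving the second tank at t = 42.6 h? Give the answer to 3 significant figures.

2.77 mol/L

Each tank obeys Vᵢ dCᵢ/dt = Q(Cᵢ₋₁ − Cᵢ), so τᵢ = Vᵢ/Q.
τ₁ = 38.2/1.53 = 24.967 h; τ₂ = 24.9/1.53 = 16.275 h.
Solving the cascade with C₁(0)=C₂(0)=0 gives C₂(t) = C_in[1 − (τ₁ e^(−t/τ₁) − τ₂ e^(−t/τ₂))/(τ₁ − τ₂)].
At t = 42.6: e^(−t/τ₁) = 0.18155, e^(−t/τ₂) = 0.072979.
C₂ = 4.50·[1 − (24.967·0.18155 − 16.275·0.072979)/(8.6928)] = 4.50·0.61519 = 2.7683 mol/L.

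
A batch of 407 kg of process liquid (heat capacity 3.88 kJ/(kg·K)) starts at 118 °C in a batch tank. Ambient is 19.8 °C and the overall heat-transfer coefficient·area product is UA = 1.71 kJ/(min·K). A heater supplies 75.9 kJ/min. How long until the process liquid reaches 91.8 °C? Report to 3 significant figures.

Lumped-capacitance energy balance: M c_p dT/dt = UA(T_amb − T) + Q̇.
τ = M c_p/UA = 923.49 min; T_ss = T_amb + Q̇/UA = 19.8 + 75.9/1.71 = 64.186 °C.
T(t) = T_ss + (T₀ − T_ss)e^(−t/τ); set T = 91.8:
t = −τ ln[(T − T_ss)/(T₀ − T_ss)] = −923.49 · ln(0.51314) = 616.16 min.

616 min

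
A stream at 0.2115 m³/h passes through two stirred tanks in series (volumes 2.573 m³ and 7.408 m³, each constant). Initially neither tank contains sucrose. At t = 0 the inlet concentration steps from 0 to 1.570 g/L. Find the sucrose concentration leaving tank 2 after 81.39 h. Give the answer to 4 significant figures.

Each tank obeys Vᵢ dCᵢ/dt = Q(Cᵢ₋₁ − Cᵢ), so τᵢ = Vᵢ/Q.
τ₁ = 2.573/0.2115 = 12.1655 h; τ₂ = 7.408/0.2115 = 35.0260 h.
Solving the cascade with C₁(0)=C₂(0)=0 gives C₂(t) = C_in[1 − (τ₁ e^(−t/τ₁) − τ₂ e^(−t/τ₂))/(τ₁ − τ₂)].
At t = 81.39: e^(−t/τ₁) = 0.00124299, e^(−t/τ₂) = 0.0979104.
C₂ = 1.570·[1 − (12.1655·0.00124299 − 35.0260·0.0979104)/(-22.8605)] = 1.570·0.850647 = 1.33552 g/L.

1.336 g/L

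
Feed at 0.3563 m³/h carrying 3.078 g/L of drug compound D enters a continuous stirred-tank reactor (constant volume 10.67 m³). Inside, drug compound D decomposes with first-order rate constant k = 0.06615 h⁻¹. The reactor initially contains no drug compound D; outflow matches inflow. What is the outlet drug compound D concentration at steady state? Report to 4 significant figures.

Accumulation = in − out − consumed: V dC/dt = Q C_in − Q C − k V C.
At steady state: 0 = Q C_in − (Q + kV) C_ss, so C_ss = Q C_in/(Q + kV).
C_ss = 0.3563·3.078/(0.3563 + 0.06615·10.67) = 1.09669/1.06212 = 1.03255 g/L.

1.033 g/L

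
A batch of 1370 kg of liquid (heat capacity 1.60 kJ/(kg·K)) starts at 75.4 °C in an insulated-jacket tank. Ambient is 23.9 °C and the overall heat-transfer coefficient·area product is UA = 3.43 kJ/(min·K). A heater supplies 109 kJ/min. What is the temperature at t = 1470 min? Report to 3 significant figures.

M c_p dT/dt = −UA(T − T_amb) + Q̇.
dT/dt = (T_ss − T)/τ with T_ss = T_amb + Q̇/UA = 23.9 + 109/3.43 = 55.678 °C, τ = M c_p/UA = 1370·1.60/3.43 = 639.07 min.
This is linear first-order; T(t) = T_ss + (T₀ − T_ss) e^(−t/τ).
T(1470) = 55.678 + (19.722)·0.10024 = 57.655 °C.

57.7 °C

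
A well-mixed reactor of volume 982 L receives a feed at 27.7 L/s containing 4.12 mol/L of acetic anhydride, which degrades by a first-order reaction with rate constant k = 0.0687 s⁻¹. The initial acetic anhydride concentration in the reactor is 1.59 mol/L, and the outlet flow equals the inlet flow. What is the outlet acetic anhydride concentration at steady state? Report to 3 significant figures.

1.20 mol/L

Species balance: V dC/dt = Q C_in − Q C − k V C.
At steady state: 0 = Q C_in − (Q + kV) C_ss, so C_ss = Q C_in/(Q + kV).
C_ss = 27.7·4.12/(27.7 + 0.0687·982) = 114.12/95.163 = 1.1992 mol/L.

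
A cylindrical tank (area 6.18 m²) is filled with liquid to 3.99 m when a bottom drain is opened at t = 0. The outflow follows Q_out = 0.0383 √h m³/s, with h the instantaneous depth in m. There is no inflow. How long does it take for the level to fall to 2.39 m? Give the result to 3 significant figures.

146 s

Mass balance (ρ constant): A dh/dt = −0.0383 √h.
∫ h^(−1/2) dh = −(0.0383/A) ∫ dt, giving 2√h = 2√h₀ − (0.0383/A) t.
t = 2A(√h₀ − √h)/0.0383 = 2·6.18·(√3.99 − √2.39)/0.0383
  = 12.360 × (1.9975 − 1.5460) / 0.0383 = 145.72 s.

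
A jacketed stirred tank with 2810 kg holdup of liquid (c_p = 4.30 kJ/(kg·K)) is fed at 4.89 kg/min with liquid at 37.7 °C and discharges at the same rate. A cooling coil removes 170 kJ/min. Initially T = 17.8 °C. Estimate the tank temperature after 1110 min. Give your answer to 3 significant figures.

M c_p dT/dt = ṁ c_p (T_in − T) − Q̇.
Rearrange: dT/dt = (T_ss − T)/τ with τ = M/ṁ = 574.64 min and T_ss = T_in − Q̇/(ṁ c_p) = 29.615 °C.
Integrating: T(t) = T_ss + (T₀ − T_ss) e^(−t/τ).
T(1110) = 29.615 + (-11.815)·e^(−1110/574.64) = 29.615 + (-11.815)·0.14491 = 27.903 °C.

27.9 °C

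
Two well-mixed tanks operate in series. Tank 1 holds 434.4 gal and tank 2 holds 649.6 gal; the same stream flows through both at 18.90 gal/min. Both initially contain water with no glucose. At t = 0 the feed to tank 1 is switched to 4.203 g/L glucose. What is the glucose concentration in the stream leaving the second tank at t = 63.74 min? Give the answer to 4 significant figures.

Each tank obeys Vᵢ dCᵢ/dt = Q(Cᵢ₋₁ − Cᵢ), so τᵢ = Vᵢ/Q.
τ₁ = 434.4/18.90 = 22.9841 min; τ₂ = 649.6/18.90 = 34.3704 min.
Solving the cascade with C₁(0)=C₂(0)=0 gives C₂(t) = C_in[1 − (τ₁ e^(−t/τ₁) − τ₂ e^(−t/τ₂))/(τ₁ − τ₂)].
At t = 63.74: e^(−t/τ₁) = 0.0624607, e^(−t/τ₂) = 0.156531.
C₂ = 4.203·[1 − (22.9841·0.0624607 − 34.3704·0.156531)/(-11.3862)] = 4.203·0.653581 = 2.74700 g/L.

2.747 g/L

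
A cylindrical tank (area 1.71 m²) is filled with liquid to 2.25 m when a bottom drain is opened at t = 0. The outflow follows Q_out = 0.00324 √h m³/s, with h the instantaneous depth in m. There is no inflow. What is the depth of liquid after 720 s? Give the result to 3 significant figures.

A dh/dt = −Q_out = −0.00324 √h.
This is separable: 2 d(√h)/dt = −0.00324/A, so √h = √h₀ − (0.00324/(2A)) t.
√h = √2.25 − 0.00324·720/(2·1.71) = 1.5000 − 0.68211 = 0.81789.
h = 0.81789² = 0.66895 m.

0.669 m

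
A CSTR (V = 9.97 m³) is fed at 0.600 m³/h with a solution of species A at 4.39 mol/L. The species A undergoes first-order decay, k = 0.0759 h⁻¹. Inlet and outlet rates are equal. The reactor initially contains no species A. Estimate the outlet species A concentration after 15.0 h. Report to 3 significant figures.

V dC/dt = Q(C_in − C) − k V C.
dC/dt = (Q/V) C_in − (Q/V + k) C; effective rate a = Q/V + k = 0.060181 + 0.0759 = 0.13608 h⁻¹.
C_ss = Q C_in/(Q + kV) = 1.9414 mol/L; C(t) = C_ss + (C₀ − C_ss) e^(−a t).
C(15.0) = 1.9414 + (-1.9414)·e^(−0.13608·15.0) = 1.9414 + (-1.9414)·0.12987 = 1.6893 mol/L.

1.69 mol/L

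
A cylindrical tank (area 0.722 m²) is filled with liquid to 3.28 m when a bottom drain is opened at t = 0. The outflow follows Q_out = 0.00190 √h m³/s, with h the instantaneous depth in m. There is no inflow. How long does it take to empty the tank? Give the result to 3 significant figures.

1380 s

Volume balance on the tank: A dh/dt = −0.00190 √h.
This is separable: 2 d(√h)/dt = −0.00190/A, so √h = √h₀ − (0.00190/(2A)) t.
Tank is empty when √h = 0: t_empty = 2A√h₀/0.00190.
t_empty = 2·0.722·√3.28/0.00190 = 1.4440·1.8111/0.00190 = 1376.4 s.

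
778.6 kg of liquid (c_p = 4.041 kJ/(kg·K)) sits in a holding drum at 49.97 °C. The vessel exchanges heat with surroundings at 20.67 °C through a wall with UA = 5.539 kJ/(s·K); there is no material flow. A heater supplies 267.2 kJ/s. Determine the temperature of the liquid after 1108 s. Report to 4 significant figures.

Lumped-capacitance energy balance: M c_p dT/dt = UA(T_amb − T) + Q̇.
dT/dt = (T_ss − T)/τ with T_ss = T_amb + Q̇/UA = 20.67 + 267.2/5.539 = 68.9098 °C, τ = M c_p/UA = 778.6·4.041/5.539 = 568.031 s.
T approaches T_ss exponentially: T(t) = T_ss + (T₀ − T_ss) e^(−t/τ).
T(1108) = 68.9098 + (-18.9398)·0.142189 = 66.2167 °C.

66.22 °C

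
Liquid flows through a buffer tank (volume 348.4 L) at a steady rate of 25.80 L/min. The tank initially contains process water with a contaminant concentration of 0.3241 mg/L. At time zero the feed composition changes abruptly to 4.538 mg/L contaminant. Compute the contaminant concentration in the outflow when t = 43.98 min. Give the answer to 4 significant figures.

Accumulation = in − out for the solute gives V dC/dt = Q(C_in − C).
So dC/dt = (C_in − C)/τ with τ = V/Q = 348.4/25.80 = 13.5039 min.
This is linear first-order; C(t) = C_in + (C₀ − C_in) e^(−t/τ).
C(43.98) = 4.538 + (0.3241 − 4.538)·e^(−43.98/13.5039) = 4.538 + (-4.21390)·0.0385098 = 4.37572 mg/L.

4.376 mg/L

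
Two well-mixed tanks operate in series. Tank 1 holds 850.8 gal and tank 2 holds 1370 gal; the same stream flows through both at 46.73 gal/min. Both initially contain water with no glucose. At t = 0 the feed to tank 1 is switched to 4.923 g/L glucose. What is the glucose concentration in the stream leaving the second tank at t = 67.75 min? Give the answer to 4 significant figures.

3.830 g/L

Each tank obeys Vᵢ dCᵢ/dt = Q(Cᵢ₋₁ − Cᵢ), so τᵢ = Vᵢ/Q.
τ₁ = 850.8/46.73 = 18.2067 min; τ₂ = 1370/46.73 = 29.3174 min.
Solving the cascade with C₁(0)=C₂(0)=0 gives C₂(t) = C_in[1 − (τ₁ e^(−t/τ₁) − τ₂ e^(−t/τ₂))/(τ₁ − τ₂)].
At t = 67.75: e^(−t/τ₁) = 0.0242060, e^(−t/τ₂) = 0.0991702.
C₂ = 4.923·[1 − (18.2067·0.0242060 − 29.3174·0.0991702)/(-11.1106)] = 4.923·0.777988 = 3.83003 g/L.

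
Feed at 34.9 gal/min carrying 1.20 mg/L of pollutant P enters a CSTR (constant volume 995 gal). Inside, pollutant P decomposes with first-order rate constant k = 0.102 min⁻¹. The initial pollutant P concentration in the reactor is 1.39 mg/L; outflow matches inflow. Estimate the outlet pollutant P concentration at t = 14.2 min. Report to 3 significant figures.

Species balance: V dC/dt = Q C_in − Q C − k V C.
dC/dt = (Q/V) C_in − (Q/V + k) C; effective rate a = Q/V + k = 0.035075 + 0.102 = 0.13708 min⁻¹.
C_ss = Q C_in/(Q + kV) = 0.30706 mg/L; C(t) = C_ss + (C₀ − C_ss) e^(−a t).
C(14.2) = 0.30706 + (1.0829)·e^(−0.13708·14.2) = 0.30706 + (1.0829)·0.14278 = 0.46168 mg/L.

0.462 mg/L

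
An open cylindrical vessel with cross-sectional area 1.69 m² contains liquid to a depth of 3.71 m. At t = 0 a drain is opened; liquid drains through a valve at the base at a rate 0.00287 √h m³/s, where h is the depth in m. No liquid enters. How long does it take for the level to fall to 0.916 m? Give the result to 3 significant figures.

1140 s

Accumulation of liquid (constant cross-section A): A dh/dt = −0.00287 √h.
Separate and integrate: 2(√h − √h₀) = −(0.00287/A) t.
t = 2A(√h₀ − √h)/0.00287 = 2·1.69·(√3.71 − √0.916)/0.00287
  = 3.3800 × (1.9261 − 0.95708) / 0.00287 = 1141.3 s.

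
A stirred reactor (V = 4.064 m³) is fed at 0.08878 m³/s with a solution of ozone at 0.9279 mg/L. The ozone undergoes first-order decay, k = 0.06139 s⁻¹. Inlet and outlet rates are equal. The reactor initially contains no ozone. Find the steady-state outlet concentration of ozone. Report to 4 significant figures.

Accumulation = in − out − consumed: V dC/dt = Q C_in − Q C − k V C.
Steady state (dC/dt = 0): C_ss = Q C_in/(Q + kV) = C_in/(1 + kV/Q).
C_ss = 0.08878·0.9279/(0.08878 + 0.06139·4.064) = 0.0823790/0.338269 = 0.243531 mg/L.

0.2435 mg/L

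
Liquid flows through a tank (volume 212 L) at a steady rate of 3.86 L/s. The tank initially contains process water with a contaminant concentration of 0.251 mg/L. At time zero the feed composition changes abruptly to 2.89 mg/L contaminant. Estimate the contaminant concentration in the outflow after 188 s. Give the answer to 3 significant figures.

2.80 mg/L

Transient balance on the dissolved component: V dC/dt = Q(C_in − C).
So dC/dt = (C_in − C)/τ with τ = V/Q = 212/3.86 = 54.922 s.
This is linear first-order; C(t) = C_in + (C₀ − C_in) e^(−t/τ).
C(188) = 2.89 + (0.251 − 2.89)·e^(−188/54.922) = 2.89 + (-2.6390)·0.032614 = 2.8039 mg/L.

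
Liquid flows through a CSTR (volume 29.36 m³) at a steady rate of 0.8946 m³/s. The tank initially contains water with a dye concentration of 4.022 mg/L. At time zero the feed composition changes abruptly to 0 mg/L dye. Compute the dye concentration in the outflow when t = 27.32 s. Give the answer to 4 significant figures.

Mass balance on the solute (V constant): V dC/dt = Q(C_in − C).
So dC/dt = (C_in − C)/τ with τ = V/Q = 29.36/0.8946 = 32.8191 s.
C approaches C_in exponentially: C(t) = C_in + (C₀ − C_in) e^(−t/τ).
C(27.32) = 0 + (4.022 − 0)·e^(−27.32/32.8191) = 0 + (4.02200)·0.434986 = 1.74951 mg/L.

1.750 mg/L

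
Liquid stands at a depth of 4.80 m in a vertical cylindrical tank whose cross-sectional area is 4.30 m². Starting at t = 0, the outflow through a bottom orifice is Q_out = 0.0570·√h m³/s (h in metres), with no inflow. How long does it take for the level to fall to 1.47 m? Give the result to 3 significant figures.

148 s

With no inflow, A dh/dt = −0.0570 √h.
∫ h^(−1/2) dh = −(0.0570/A) ∫ dt, giving 2√h = 2√h₀ − (0.0570/A) t.
t = 2A(√h₀ − √h)/0.0570 = 2·4.30·(√4.80 − √1.47)/0.0570
  = 8.6000 × (2.1909 − 1.2124) / 0.0570 = 147.63 s.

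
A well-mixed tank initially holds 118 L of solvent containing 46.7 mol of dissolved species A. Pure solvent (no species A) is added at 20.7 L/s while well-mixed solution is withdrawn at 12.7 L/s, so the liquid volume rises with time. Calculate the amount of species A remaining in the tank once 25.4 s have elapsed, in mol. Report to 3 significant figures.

9.53 mol

Total volume: dV/dt = Q_in − Q_out = 8.0000 L/s, so V(t) = 118 + 8.0000 t and V(25.4) = 321.20 L.
Solute balance: dm/dt = 0 − Q_out C = −Q_out m/V(t).
dm/m = −Q_out dt/(V₀ + 8.0000 t); integrating gives ln(m/m₀) = −(Q_out/(Q_in−Q_out)) ln(V/V₀).
m = m₀ (V₀/V)^(Q_out/(Q_in−Q_out)) = 46.7 × (118/321.20)^(1.5875) = 9.5263 mol.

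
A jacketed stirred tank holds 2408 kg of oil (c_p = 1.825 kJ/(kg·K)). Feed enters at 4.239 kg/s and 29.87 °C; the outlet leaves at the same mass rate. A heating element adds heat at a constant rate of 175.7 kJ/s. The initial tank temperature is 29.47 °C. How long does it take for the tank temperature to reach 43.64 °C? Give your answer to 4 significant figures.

First-law balance (no shaft work): M c_p dT/dt = ṁ c_p (T_in − T) + 175.7.
τ = M/ṁ = 568.059 s; T_ss = T_in + Q̇/(ṁ c_p) = 52.5815 °C.
T(t) = T_ss + (T₀ − T_ss) e^(−t/τ). Set T = 43.64:
e^(−t/τ) = (43.64 − 52.5815)/(29.47 − 52.5815) = 0.386885
t = −568.059 · ln(0.386885) = 539.444 s.

539.4 s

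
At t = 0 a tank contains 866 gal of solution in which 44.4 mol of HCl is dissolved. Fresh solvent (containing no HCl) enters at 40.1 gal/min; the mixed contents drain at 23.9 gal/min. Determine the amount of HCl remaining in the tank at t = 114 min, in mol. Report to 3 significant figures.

8.24 mol

Total volume: dV/dt = Q_in − Q_out = 16.200 gal/min, so V(t) = 866 + 16.200 t and V(114) = 2712.8 gal.
Solute balance: dm/dt = 0 − Q_out C = −Q_out m/V(t).
dm/m = −Q_out dt/(V₀ + 16.200 t); integrating gives ln(m/m₀) = −(Q_out/(Q_in−Q_out)) ln(V/V₀).
m = m₀ (V₀/V)^(Q_out/(Q_in−Q_out)) = 44.4 × (866/2712.8)^(1.4753) = 8.2372 mol.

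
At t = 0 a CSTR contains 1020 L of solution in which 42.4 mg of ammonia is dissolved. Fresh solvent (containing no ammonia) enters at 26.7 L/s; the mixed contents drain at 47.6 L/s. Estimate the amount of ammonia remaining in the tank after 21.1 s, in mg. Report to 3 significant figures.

11.7 mg

Let m(t) be the amount of ammonia. Volume: V(t) = V₀ + (Q_in − Q_out) t = 1020 − 20.900 t; V(21.1) = 579.01 L.
No ammonia enters, so dm/dt = −Q_out · (m/V).
dm/m = −Q_out dt/(V₀ − 20.900 t); integrating gives ln(m/m₀) = −(Q_out/(Q_in−Q_out)) ln(V/V₀).
m = m₀ (V₀/V)^(Q_out/(Q_in−Q_out)) = 42.4 × (1020/579.01)^(-2.2775) = 11.676 mg.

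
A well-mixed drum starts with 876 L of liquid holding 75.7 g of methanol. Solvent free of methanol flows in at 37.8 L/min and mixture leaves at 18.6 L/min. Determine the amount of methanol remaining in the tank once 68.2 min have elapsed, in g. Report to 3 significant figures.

Total volume: dV/dt = Q_in − Q_out = 19.200 L/min, so V(t) = 876 + 19.200 t and V(68.2) = 2185.4 L.
Solute balance: dm/dt = 0 − Q_out C = −Q_out m/V(t).
dm/m = −Q_out dt/(V₀ + 19.200 t); integrating gives ln(m/m₀) = −(Q_out/(Q_in−Q_out)) ln(V/V₀).
m = m₀ (V₀/V)^(Q_out/(Q_in−Q_out)) = 75.7 × (876/2185.4)^(0.96875) = 31.223 g.

31.2 g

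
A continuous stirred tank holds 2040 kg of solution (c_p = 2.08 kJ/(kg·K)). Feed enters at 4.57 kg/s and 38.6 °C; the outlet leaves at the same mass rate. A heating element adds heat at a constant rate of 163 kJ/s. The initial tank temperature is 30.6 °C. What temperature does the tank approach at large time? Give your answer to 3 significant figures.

M c_p dT/dt = ṁ c_p (T_in − T) + Q̇.
At steady state dT/dt = 0 ⇒ T_ss = T_in + Q̇/(ṁ c_p) = 38.6 + 163/(4.57·2.08) = 55.748 °C.

55.7 °C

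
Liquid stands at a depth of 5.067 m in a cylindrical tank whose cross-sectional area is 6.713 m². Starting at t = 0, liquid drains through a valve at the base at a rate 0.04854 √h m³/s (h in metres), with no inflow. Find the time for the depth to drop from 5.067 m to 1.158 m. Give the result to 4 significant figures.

With no inflow, A dh/dt = −0.04854 √h.
∫ h^(−1/2) dh = −(0.04854/A) ∫ dt, giving 2√h = 2√h₀ − (0.04854/A) t.
t = 2A(√h₀ − √h)/0.04854 = 2·6.713·(√5.067 − √1.158)/0.04854
  = 13.4260 × (2.25100 − 1.07610) / 0.04854 = 324.972 s.

325.0 s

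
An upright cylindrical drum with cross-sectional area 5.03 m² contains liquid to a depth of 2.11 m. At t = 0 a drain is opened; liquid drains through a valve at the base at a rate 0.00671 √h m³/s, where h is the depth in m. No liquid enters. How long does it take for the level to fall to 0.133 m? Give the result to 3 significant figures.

Unsteady balance on liquid volume: A dh/dt = −0.00671 √h.
This is separable: 2 d(√h)/dt = −0.00671/A, so √h = √h₀ − (0.00671/(2A)) t.
t = 2A(√h₀ − √h)/0.00671 = 2·5.03·(√2.11 − √0.133)/0.00671
  = 10.060 × (1.4526 − 0.36469) / 0.00671 = 1631.0 s.

1630 s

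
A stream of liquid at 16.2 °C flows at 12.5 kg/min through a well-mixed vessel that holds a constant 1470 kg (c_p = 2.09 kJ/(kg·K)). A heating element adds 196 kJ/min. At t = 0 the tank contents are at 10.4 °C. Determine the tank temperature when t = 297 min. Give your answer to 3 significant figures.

22.6 °C

M c_p dT/dt = ṁ c_p (T_in − T) + Q̇.
Rearrange: dT/dt = (T_ss − T)/τ with τ = M/ṁ = 117.60 min and T_ss = T_in + Q̇/(ṁ c_p) = 23.702 °C.
Integrating: T(t) = T_ss + (T₀ − T_ss) e^(−t/τ).
T(297) = 23.702 + (-13.302)·e^(−297/117.60) = 23.702 + (-13.302)·0.080017 = 22.638 °C.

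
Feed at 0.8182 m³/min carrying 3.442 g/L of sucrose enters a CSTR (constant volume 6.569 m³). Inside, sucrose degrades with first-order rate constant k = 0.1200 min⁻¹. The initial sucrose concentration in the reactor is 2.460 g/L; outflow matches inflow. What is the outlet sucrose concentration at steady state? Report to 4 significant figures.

Accumulation = in − out − consumed: V dC/dt = Q C_in − Q C − k V C.
Steady state (dC/dt = 0): C_ss = Q C_in/(Q + kV) = C_in/(1 + kV/Q).
C_ss = 0.8182·3.442/(0.8182 + 0.1200·6.569) = 2.81624/1.60648 = 1.75305 g/L.

1.753 g/L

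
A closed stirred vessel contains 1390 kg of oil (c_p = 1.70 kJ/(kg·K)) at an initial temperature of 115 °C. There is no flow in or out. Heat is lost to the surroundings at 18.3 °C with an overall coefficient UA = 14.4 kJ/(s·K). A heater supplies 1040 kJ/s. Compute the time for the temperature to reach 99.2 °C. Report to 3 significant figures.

170 s

M c_p dT/dt = −UA(T − T_amb) + Q̇.
τ = M c_p/UA = 164.10 s; T_ss = T_amb + Q̇/UA = 18.3 + 1040/14.4 = 90.522 °C.
T(t) = T_ss + (T₀ − T_ss)e^(−t/τ); set T = 99.2:
t = −τ ln[(T − T_ss)/(T₀ − T_ss)] = −164.10 · ln(0.35452) = 170.17 s.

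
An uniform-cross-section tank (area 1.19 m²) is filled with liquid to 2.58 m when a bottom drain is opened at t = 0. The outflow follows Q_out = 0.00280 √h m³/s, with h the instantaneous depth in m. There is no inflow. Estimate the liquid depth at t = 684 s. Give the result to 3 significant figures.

A dh/dt = −Q_out = −0.00280 √h.
∫ h^(−1/2) dh = −(0.00280/A) ∫ dt, giving 2√h = 2√h₀ − (0.00280/A) t.
√h = √2.58 − 0.00280·684/(2·1.19) = 1.6062 − 0.80471 = 0.80153.
h = 0.80153² = 0.64245 m.

0.642 m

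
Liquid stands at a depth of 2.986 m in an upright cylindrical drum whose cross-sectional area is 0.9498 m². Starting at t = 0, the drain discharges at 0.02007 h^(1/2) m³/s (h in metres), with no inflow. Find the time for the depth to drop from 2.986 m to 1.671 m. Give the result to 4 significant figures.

41.20 s

Mass balance (ρ constant): A dh/dt = −0.02007 √h.
Separate and integrate: 2(√h − √h₀) = −(0.02007/A) t.
t = 2A(√h₀ − √h)/0.02007 = 2·0.9498·(√2.986 − √1.671)/0.02007
  = 1.89960 × (1.72800 − 1.29267) / 0.02007 = 41.2037 s.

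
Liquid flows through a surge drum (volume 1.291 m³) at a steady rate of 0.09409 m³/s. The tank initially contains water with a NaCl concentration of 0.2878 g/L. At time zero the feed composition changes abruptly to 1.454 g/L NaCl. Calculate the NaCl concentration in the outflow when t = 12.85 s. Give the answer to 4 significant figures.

Species balance on the tank: V dC/dt = Q(C_in − C).
So dC/dt = (C_in − C)/τ with τ = V/Q = 1.291/0.09409 = 13.7209 s.
Integrating: C(t) = C_in + (C₀ − C_in) e^(−t/τ).
C(12.85) = 1.454 + (0.2878 − 1.454)·e^(−12.85/13.7209) = 1.454 + (-1.16620)·0.391987 = 0.996865 g/L.

0.9969 g/L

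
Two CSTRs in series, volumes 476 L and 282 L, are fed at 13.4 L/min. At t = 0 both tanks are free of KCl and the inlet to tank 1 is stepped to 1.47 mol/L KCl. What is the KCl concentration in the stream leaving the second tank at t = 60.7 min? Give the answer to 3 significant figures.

Time constants: τᵢ = Vᵢ/Q for each well-mixed tank.
τ₁ = 476/13.4 = 35.522 min; τ₂ = 282/13.4 = 21.045 min.
Solving the cascade with C₁(0)=C₂(0)=0 gives C₂(t) = C_in[1 − (τ₁ e^(−t/τ₁) − τ₂ e^(−t/τ₂))/(τ₁ − τ₂)].
At t = 60.7: e^(−t/τ₁) = 0.18109, e^(−t/τ₂) = 0.055892.
C₂ = 1.47·[1 − (35.522·0.18109 − 21.045·0.055892)/(14.478)] = 1.47·0.63693 = 0.93629 mol/L.

0.936 mol/L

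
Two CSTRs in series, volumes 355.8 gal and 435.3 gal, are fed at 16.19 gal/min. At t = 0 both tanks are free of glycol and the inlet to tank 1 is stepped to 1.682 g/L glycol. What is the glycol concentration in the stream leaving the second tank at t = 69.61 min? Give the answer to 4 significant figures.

1.307 g/L

Time constants: τᵢ = Vᵢ/Q for each well-mixed tank.
τ₁ = 355.8/16.19 = 21.9765 min; τ₂ = 435.3/16.19 = 26.8870 min.
Solving the cascade with C₁(0)=C₂(0)=0 gives C₂(t) = C_in[1 − (τ₁ e^(−t/τ₁) − τ₂ e^(−t/τ₂))/(τ₁ − τ₂)].
At t = 69.61: e^(−t/τ₁) = 0.0421100, e^(−t/τ₂) = 0.0750961.
C₂ = 1.682·[1 − (21.9765·0.0421100 − 26.8870·0.0750961)/(-4.91044)] = 1.682·0.777276 = 1.30738 g/L.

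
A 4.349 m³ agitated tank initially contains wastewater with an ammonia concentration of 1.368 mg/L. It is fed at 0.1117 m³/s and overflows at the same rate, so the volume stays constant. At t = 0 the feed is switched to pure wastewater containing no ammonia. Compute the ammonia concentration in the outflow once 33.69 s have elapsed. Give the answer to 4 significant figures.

0.5758 mg/L

Species balance on the tank: V dC/dt = Q(C_in − C).
Rewrite as dC/dt + C/τ = C_in/τ, τ = V/Q = 38.9346 s.
C approaches C_in exponentially: C(t) = C_in + (C₀ − C_in) e^(−t/τ).
C(33.69) = 0 + (1.368 − 0)·e^(−33.69/38.9346) = 0 + (1.36800)·0.420927 = 0.575828 mg/L.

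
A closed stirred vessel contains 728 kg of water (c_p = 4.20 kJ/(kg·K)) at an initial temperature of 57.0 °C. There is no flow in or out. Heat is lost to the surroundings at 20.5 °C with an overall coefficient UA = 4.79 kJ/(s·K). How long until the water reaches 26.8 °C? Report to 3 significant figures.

1120 s

Unsteady energy balance on the tank contents: M c_p dT/dt = −UA(T − T_amb).
τ = M c_p/UA = 638.33 s; T_ss = T_amb = 20.500 °C.
T(t) = T_ss + (T₀ − T_ss)e^(−t/τ); set T = 26.8:
t = −τ ln[(T − T_ss)/(T₀ − T_ss)] = −638.33 · ln(0.17260) = 1121.4 s.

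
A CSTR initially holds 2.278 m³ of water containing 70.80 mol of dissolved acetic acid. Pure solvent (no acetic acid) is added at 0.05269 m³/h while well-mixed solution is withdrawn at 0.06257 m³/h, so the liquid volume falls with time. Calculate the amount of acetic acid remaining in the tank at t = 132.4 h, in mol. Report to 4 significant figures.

Let m(t) be the amount of acetic acid. Volume: V(t) = V₀ + (Q_in − Q_out) t = 2.278 − 0.00988000 t; V(132.4) = 0.969888 m³.
No acetic acid enters, so dm/dt = −Q_out · (m/V).
Separate: dm/m = −Q_out dt/V(t) ⇒ ln(m/m₀) = −(Q_out/(Q_in−Q_out)) ln(V/V₀).
m = m₀ (V₀/V)^(Q_out/(Q_in−Q_out)) = 70.80 × (2.278/0.969888)^(-6.33300) = 0.317362 mol.

0.3174 mol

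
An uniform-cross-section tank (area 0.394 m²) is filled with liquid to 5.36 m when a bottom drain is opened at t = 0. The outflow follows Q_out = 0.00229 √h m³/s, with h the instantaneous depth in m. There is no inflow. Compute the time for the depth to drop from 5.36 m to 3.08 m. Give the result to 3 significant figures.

A dh/dt = −Q_out = −0.00229 √h.
∫ h^(−1/2) dh = −(0.00229/A) ∫ dt, giving 2√h = 2√h₀ − (0.00229/A) t.
t = 2A(√h₀ − √h)/0.00229 = 2·0.394·(√5.36 − √3.08)/0.00229
  = 0.78800 × (2.3152 − 1.7550) / 0.00229 = 192.76 s.

193 s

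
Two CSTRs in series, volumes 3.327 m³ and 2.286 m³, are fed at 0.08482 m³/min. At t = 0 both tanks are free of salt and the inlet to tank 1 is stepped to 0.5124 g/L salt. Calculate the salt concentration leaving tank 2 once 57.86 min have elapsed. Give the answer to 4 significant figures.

0.2693 g/L

Species balance on tank i: dCᵢ/dt = (Cᵢ₋₁ − Cᵢ)/τᵢ with τᵢ = Vᵢ/Q.
τ₁ = 3.327/0.08482 = 39.2242 min; τ₂ = 2.286/0.08482 = 26.9512 min.
Solving the cascade with C₁(0)=C₂(0)=0 gives C₂(t) = C_in[1 − (τ₁ e^(−t/τ₁) − τ₂ e^(−t/τ₂))/(τ₁ − τ₂)].
At t = 57.86: e^(−t/τ₁) = 0.228754, e^(−t/τ₂) = 0.116852.
C₂ = 0.5124·[1 − (39.2242·0.228754 − 26.9512·0.116852)/(12.2730)] = 0.5124·0.525514 = 0.269273 g/L.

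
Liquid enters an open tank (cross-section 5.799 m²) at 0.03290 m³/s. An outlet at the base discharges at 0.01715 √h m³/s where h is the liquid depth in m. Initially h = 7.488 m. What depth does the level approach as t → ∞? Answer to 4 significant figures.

Unsteady balance on liquid volume: A dh/dt = Q_in − 0.01715 √h. At steady state dh/dt = 0:
Q_in = 0.01715 √h_ss ⇒ √h_ss = 0.03290/0.01715 = 1.91837.
h_ss = 1.91837² = 3.68013 m. (Since h₀ = 7.488 m > h_ss, the level will fall toward this value.)

3.680 m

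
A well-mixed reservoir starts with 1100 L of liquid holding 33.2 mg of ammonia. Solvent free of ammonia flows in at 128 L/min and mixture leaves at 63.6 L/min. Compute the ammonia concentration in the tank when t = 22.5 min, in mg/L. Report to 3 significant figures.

0.00568 mg/L

Total volume: dV/dt = Q_in − Q_out = 64.400 L/min, so V(t) = 1100 + 64.400 t and V(22.5) = 2549.0 L.
Species balance (pure solvent in): dm/dt = −Q_out · m/V(t).
dm/m = −Q_out dt/(V₀ + 64.400 t); integrating gives ln(m/m₀) = −(Q_out/(Q_in−Q_out)) ln(V/V₀).
m = m₀ (V₀/V)^(Q_out/(Q_in−Q_out)) = 33.2 × (1100/2549.0)^(0.98758) = 14.478 mg.
C = m/V = 14.478/2549.0 = 0.0056797 mg/L.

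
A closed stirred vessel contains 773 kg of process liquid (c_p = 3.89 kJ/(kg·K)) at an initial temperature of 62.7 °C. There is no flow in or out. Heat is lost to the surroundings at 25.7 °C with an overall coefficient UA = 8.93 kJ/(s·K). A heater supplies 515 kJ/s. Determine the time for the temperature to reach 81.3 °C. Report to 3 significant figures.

Unsteady energy balance on the tank contents: M c_p dT/dt = −UA(T − T_amb) + Q̇.
τ = M c_p/UA = 336.73 s; T_ss = T_amb + Q̇/UA = 25.7 + 515/8.93 = 83.371 °C.
T(t) = T_ss + (T₀ − T_ss)e^(−t/τ); set T = 81.3:
t = −τ ln[(T − T_ss)/(T₀ − T_ss)] = −336.73 · ln(0.10018) = 774.74 s.

775 s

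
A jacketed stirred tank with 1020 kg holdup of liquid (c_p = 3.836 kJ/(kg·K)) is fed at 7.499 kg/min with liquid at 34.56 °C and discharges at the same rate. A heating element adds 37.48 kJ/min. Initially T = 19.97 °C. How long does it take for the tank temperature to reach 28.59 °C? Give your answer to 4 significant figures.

M c_p dT/dt = ṁ c_p (T_in − T) + Q̇.
τ = M/ṁ = 136.018 min; T_ss = T_in + Q̇/(ṁ c_p) = 35.8629 °C.
T(t) = T_ss + (T₀ − T_ss) e^(−t/τ). Set T = 28.59:
e^(−t/τ) = (28.59 − 35.8629)/(19.97 − 35.8629) = 0.457620
t = −136.018 · ln(0.457620) = 106.328 min.

106.3 min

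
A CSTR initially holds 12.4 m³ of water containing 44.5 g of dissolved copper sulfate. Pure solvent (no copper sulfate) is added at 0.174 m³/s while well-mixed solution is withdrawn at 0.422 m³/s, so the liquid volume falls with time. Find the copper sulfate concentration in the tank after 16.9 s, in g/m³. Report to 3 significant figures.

Total volume: dV/dt = Q_in − Q_out = -0.24800 m³/s, so V(t) = 12.4 − 0.24800 t and V(16.9) = 8.2088 m³.
Solute balance: dm/dt = 0 − Q_out C = −Q_out m/V(t).
Separate: dm/m = −Q_out dt/V(t) ⇒ ln(m/m₀) = −(Q_out/(Q_in−Q_out)) ln(V/V₀).
m = m₀ (V₀/V)^(Q_out/(Q_in−Q_out)) = 44.5 × (12.4/8.2088)^(-1.7016) = 22.056 g.
C = m/V = 22.056/8.2088 = 2.6869 g/m³.

2.69 g/m³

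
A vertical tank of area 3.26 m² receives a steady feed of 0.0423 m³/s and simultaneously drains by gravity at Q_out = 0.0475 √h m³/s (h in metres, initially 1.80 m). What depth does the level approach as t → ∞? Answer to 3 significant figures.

A dh/dt = Q_in − 0.0475 √h. Steady state requires inflow = outflow:
Q_in = 0.0475 √h_ss ⇒ √h_ss = 0.0423/0.0475 = 0.89053.
h_ss = 0.89053² = 0.79304 m. (Since h₀ = 1.80 m > h_ss, the level will fall toward this value.)

0.793 m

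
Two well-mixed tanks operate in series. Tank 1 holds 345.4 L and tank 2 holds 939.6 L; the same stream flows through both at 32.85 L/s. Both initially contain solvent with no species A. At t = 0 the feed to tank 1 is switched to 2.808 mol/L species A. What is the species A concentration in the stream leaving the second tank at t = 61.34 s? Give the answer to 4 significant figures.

2.293 mol/L

Time constants: τᵢ = Vᵢ/Q for each well-mixed tank.
τ₁ = 345.4/32.85 = 10.5145 s; τ₂ = 939.6/32.85 = 28.6027 s.
Tank 1: C₁ = C_in(1 − e^(−t/τ₁)). Tank 2 (τ₁ ≠ τ₂): C₂ = C_in[1 − (τ₁ e^(−t/τ₁) − τ₂ e^(−t/τ₂))/(τ₁ − τ₂)].
At t = 61.34: e^(−t/τ₁) = 0.00292673, e^(−t/τ₂) = 0.117121.
C₂ = 2.808·[1 − (10.5145·0.00292673 − 28.6027·0.117121)/(-18.0883)] = 2.808·0.816500 = 2.29273 mol/L.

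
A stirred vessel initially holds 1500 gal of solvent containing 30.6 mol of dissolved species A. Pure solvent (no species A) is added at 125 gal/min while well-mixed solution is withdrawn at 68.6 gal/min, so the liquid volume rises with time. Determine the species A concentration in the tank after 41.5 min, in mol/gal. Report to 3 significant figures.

Total volume: dV/dt = Q_in − Q_out = 56.400 gal/min, so V(t) = 1500 + 56.400 t and V(41.5) = 3840.6 gal.
Species balance (pure solvent in): dm/dt = −Q_out · m/V(t).
Separate: dm/m = −Q_out dt/V(t) ⇒ ln(m/m₀) = −(Q_out/(Q_in−Q_out)) ln(V/V₀).
m = m₀ (V₀/V)^(Q_out/(Q_in−Q_out)) = 30.6 × (1500/3840.6)^(1.2163) = 9.7520 mol.
C = m/V = 9.7520/3840.6 = 0.0025392 mol/gal.

0.00254 mol/gal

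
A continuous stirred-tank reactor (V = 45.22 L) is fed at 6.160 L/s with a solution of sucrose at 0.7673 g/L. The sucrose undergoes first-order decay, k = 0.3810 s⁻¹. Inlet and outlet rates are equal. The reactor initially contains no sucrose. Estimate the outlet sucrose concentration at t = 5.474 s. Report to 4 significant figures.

V dC/dt = Q(C_in − C) − k V C.
dC/dt = (Q/V) C_in − (Q/V + k) C; effective rate a = Q/V + k = 0.136223 + 0.3810 = 0.517223 s⁻¹.
C_ss = Q C_in/(Q + kV) = 0.202087 g/L; C(t) = C_ss + (C₀ − C_ss) e^(−a t).
C(5.474) = 0.202087 + (-0.202087)·e^(−0.517223·5.474) = 0.202087 + (-0.202087)·0.0589375 = 0.190176 g/L.

0.1902 g/L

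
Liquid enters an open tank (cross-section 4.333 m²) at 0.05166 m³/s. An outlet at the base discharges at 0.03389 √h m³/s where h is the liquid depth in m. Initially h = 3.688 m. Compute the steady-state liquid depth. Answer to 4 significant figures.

Mass balance (ρ constant): A dh/dt = Q_in − 0.03389 √h. At steady state dh/dt = 0:
Q_in = 0.03389 √h_ss ⇒ √h_ss = 0.05166/0.03389 = 1.52434.
h_ss = 1.52434² = 2.32362 m. (Since h₀ = 3.688 m > h_ss, the level will fall toward this value.)

2.324 m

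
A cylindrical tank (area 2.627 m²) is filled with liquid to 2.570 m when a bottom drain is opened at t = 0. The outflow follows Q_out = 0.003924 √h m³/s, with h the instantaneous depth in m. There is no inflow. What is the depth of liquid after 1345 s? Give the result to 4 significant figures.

With no inflow, A dh/dt = −0.003924 √h.
This is separable: 2 d(√h)/dt = −0.003924/A, so √h = √h₀ − (0.003924/(2A)) t.
√h = √2.570 − 0.003924·1345/(2·2.627) = 1.60312 − 1.00453 = 0.598596.
h = 0.598596² = 0.358317 m.

0.3583 m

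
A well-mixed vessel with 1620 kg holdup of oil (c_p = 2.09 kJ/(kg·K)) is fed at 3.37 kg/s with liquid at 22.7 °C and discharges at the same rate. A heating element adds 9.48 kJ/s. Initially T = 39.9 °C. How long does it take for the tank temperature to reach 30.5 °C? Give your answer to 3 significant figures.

M c_p dT/dt = ṁ c_p (T_in − T) + Q̇.
τ = M/ṁ = 480.71 s; T_ss = T_in + Q̇/(ṁ c_p) = 24.046 °C.
T(t) = T_ss + (T₀ − T_ss) e^(−t/τ). Set T = 30.5:
e^(−t/τ) = (30.5 − 24.046)/(39.9 − 24.046) = 0.40709
t = −480.71 · ln(0.40709) = 432.02 s.

432 s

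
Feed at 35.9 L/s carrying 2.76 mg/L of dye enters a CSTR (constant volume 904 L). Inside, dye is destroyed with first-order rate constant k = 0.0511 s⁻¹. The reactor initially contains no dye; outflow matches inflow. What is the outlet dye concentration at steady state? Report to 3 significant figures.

1.21 mg/L

Accumulation = in − out − consumed: V dC/dt = Q C_in − Q C − k V C.
Steady state (dC/dt = 0): C_ss = Q C_in/(Q + kV) = C_in/(1 + kV/Q).
C_ss = 35.9·2.76/(35.9 + 0.0511·904) = 99.084/82.094 = 1.2070 mg/L.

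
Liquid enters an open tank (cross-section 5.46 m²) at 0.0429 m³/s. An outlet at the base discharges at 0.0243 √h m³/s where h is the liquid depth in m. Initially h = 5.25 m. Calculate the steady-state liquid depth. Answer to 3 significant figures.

3.12 m

Mass balance (ρ constant): A dh/dt = Q_in − 0.0243 √h. At steady state dh/dt = 0:
Q_in = 0.0243 √h_ss ⇒ √h_ss = 0.0429/0.0243 = 1.7654.
h_ss = 1.7654² = 3.1168 m. (Since h₀ = 5.25 m > h_ss, the level will fall toward this value.)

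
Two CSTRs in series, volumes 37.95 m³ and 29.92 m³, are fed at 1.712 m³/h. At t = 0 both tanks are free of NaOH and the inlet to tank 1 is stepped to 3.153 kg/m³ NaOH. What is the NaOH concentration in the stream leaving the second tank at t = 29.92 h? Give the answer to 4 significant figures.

Each tank obeys Vᵢ dCᵢ/dt = Q(Cᵢ₋₁ − Cᵢ), so τᵢ = Vᵢ/Q.
τ₁ = 37.95/1.712 = 22.1671 h; τ₂ = 29.92/1.712 = 17.4766 h.
Solving the cascade with C₁(0)=C₂(0)=0 gives C₂(t) = C_in[1 − (τ₁ e^(−t/τ₁) − τ₂ e^(−t/τ₂))/(τ₁ − τ₂)].
At t = 29.92: e^(−t/τ₁) = 0.259305, e^(−t/τ₂) = 0.180504.
C₂ = 3.153·[1 − (22.1671·0.259305 − 17.4766·0.180504)/(4.69042)] = 3.153·0.447082 = 1.40965 kg/m³.

1.410 kg/m³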